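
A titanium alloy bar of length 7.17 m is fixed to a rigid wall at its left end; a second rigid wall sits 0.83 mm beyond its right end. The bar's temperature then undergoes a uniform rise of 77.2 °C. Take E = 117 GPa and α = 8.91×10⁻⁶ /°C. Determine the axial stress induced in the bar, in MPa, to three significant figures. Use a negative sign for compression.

Free thermal expansion αLΔT = 8.91e-6 · 7170 · 77.2 = 4.932 mm.
The walls engage after the gap closes; constrained expansion = 4.932 − 0.83 = 4.102 mm.
The walls impose strain ε = −(4.102)/7170 = -5.7209e-04; σ = Eε = 117000 · -5.7209e-04 = -66.93 MPa.

-66.9 MPa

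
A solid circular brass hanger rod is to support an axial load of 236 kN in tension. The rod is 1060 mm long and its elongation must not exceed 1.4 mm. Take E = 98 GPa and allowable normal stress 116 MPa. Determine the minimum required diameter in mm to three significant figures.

Required area A ≥ P/σ_allow = 236000/116 = 2034 mm².
For a solid circular section, d ≥ √(4A/π) = 50.9 mm.
Elongation limit: A ≥ PL/(Eδ_allow) = 236000·1060/(98000·1.4) = 1823 mm² ⇒ d ≥ 48.18 mm.
The stress limit governs.

50.9 mm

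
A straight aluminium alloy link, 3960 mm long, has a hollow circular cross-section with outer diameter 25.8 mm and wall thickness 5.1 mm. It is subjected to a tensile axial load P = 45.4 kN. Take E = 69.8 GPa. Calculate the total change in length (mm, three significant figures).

A = 331.7 mm².
δ_mech = NL/(AE) = 45400·3960/(331.7·69800) = 7.766 mm.

7.77 mm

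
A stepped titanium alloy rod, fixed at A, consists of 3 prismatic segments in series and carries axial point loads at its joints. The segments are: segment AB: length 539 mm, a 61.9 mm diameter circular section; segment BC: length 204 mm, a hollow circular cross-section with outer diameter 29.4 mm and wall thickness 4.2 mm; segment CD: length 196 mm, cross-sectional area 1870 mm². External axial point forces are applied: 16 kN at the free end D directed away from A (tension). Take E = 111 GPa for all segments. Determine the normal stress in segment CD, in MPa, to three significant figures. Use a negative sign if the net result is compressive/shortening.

Internal axial forces (sectioning from the free end, tension +): N_CD = 16 kN, N_BC = 16 kN, N_AB = 16 kN.
σ_CD = N_CD/A_CD = 16000/1870 = 8.556 MPa.

8.56 MPa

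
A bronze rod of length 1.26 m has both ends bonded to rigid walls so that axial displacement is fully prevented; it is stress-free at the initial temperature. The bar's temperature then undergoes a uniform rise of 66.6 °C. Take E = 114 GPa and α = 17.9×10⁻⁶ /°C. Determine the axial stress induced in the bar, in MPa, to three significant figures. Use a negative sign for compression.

Free thermal expansion αLΔT = 17.9e-6 · 1260 · 66.6 = 1.502 mm.
The walls impose strain ε = −(1.502)/1260 = -1.1921e-03; σ = Eε = 114000 · -1.1921e-03 = -135.9 MPa.

-136 MPa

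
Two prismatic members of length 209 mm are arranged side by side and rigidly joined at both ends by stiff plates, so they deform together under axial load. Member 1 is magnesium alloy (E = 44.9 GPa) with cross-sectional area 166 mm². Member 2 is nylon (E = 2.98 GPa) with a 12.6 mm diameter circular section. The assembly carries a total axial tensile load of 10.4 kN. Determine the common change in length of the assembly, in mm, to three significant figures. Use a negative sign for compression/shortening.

A_2 = 124.7 mm².
Equal strain + equilibrium ⇒ each member carries load in proportion to AE: A₁E₁ = 7453000 N, A₂E₂ = 371600 N, ΣAE = 7825000 N.
δ = PL/ΣAE = 10400·209/7825000 = 0.2778 mm.

0.278 mm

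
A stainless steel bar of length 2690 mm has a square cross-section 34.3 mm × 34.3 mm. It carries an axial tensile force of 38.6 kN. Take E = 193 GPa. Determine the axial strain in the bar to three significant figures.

A = 1176 mm².
σ = N/A = 32.81 MPa; ε = σ/E = 32.81/193000 = 1.700e-04.

1.70e-04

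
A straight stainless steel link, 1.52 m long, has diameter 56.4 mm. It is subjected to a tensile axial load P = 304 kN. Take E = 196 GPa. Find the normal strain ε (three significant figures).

6.21e-04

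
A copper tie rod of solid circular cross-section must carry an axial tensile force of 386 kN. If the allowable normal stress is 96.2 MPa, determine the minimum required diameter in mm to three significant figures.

71.5 mm

Required area A ≥ P/σ_allow = 386000/96.2 = 4012 mm².
For a solid circular section, d ≥ √(4A/π) = 71.48 mm.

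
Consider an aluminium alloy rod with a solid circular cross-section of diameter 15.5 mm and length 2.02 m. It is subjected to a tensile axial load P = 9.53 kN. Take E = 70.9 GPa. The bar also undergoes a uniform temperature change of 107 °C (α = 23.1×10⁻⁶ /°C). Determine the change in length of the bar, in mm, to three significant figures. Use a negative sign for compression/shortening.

A = 188.7 mm².
δ_mech = NL/(AE) = 9530·2020/(188.7·70900) = 1.439 mm.
δ_thermal = αLΔT = 23.1e-6·2020·107 = 4.993 mm.
δ = δ_mech + δ_thermal = 6.432 mm.

6.43 mm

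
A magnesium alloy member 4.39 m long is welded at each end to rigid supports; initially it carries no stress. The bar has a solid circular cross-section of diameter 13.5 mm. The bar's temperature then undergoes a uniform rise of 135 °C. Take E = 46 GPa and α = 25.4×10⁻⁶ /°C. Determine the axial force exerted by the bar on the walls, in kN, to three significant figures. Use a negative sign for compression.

Free thermal expansion αLΔT = 25.4e-6 · 4390 · 135 = 15.05 mm.
The walls impose strain ε = −(15.05)/4390 = -3.4290e-03; σ = Eε = 46000 · -3.4290e-03 = -157.7 MPa.
Wall reaction R = σ·A = -157.7·143.1 = -22580 N = -22.58 kN.

-22.6 kN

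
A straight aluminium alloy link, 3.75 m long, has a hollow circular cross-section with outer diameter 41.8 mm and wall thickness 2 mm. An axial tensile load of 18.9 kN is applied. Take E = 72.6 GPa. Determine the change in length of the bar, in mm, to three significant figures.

3.90 mm

A = 250.1 mm².
δ_mech = NL/(AE) = 18900·3750/(250.1·72600) = 3.904 mm.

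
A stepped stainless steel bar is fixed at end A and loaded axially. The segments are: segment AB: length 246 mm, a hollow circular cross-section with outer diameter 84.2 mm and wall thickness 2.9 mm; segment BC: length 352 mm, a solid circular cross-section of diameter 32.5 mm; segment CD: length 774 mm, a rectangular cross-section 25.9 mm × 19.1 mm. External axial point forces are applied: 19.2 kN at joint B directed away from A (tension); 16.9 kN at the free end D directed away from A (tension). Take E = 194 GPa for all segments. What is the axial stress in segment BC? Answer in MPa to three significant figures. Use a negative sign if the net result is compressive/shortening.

20.4 MPa

Internal axial forces (sectioning from the free end, tension +): N_CD = 16.9 kN, N_BC = 16.9 kN, N_AB = 36.1 kN.
A_BC = 829.6 mm².
σ_BC = N_BC/A_BC = 16900/829.6 = 20.37 MPa.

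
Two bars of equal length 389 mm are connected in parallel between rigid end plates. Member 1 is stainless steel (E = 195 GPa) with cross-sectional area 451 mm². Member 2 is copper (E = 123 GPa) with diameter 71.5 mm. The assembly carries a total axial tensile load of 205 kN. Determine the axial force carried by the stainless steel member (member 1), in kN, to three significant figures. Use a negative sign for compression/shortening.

A_2 = 4015 mm².
Equal strain + equilibrium ⇒ each member carries load in proportion to AE: A₁E₁ = 87940000 N, A₂E₂ = 493900000 N, ΣAE = 581800000 N.
F₁ = P·A₁E₁/ΣAE = 205000·87940000/581800000 = 30990 N.

31.0 kN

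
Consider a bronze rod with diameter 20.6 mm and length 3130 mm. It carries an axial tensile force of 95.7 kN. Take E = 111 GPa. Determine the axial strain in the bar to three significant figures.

0.00259

A = 333.3 mm².
σ = N/A = 287.1 MPa; ε = σ/E = 287.1/111000 = 2.587e-03.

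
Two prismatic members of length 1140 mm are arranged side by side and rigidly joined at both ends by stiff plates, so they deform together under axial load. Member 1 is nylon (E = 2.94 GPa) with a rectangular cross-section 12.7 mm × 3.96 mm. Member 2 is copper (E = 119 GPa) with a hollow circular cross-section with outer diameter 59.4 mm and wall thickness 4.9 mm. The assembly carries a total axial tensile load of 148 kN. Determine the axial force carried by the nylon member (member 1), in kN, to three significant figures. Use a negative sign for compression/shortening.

A_1 = 50.29 mm².
A_2 = 839 mm².
Equal strain + equilibrium ⇒ each member carries load in proportion to AE: A₁E₁ = 147900 N, A₂E₂ = 99840000 N, ΣAE = 99980000 N.
F₁ = P·A₁E₁/ΣAE = 148000·147900/99980000 = 218.9 N.

0.219 kN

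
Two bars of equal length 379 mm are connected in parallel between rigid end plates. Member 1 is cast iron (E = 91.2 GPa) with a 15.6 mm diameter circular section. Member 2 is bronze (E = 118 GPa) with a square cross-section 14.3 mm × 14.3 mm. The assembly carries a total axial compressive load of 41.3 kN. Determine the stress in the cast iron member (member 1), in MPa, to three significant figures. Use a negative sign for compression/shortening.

A_1 = 191.1 mm².
A_2 = 204.5 mm².
Equal strain + equilibrium ⇒ each member carries load in proportion to AE: A₁E₁ = 17430000 N, A₂E₂ = 24130000 N, ΣAE = 41560000 N.
σ₁ = P·E₁/ΣAE = -41300·91200/41560000 = -90.63 MPa.

-90.6 MPa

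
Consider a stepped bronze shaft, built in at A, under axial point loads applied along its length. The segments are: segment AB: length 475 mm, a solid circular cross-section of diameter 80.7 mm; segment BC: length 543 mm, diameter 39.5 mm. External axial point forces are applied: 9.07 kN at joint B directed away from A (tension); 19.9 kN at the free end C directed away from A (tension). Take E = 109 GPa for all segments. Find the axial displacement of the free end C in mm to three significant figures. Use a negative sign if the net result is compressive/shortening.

0.106 mm

Internal axial forces (sectioning from the free end, tension +): N_BC = 19.9 kN, N_AB = 28.97 kN.
A_AB = 5115 mm².
A_BC = 1225 mm².
δ_AB = 28970·475/(5115·109000) = 0.02468 mm
δ_BC = 19900·543/(1225·109000) = 0.0809 mm
δ = Σδ_i = 0.1056 mm.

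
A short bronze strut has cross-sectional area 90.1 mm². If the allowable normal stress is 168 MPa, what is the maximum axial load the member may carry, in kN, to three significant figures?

15.1 kN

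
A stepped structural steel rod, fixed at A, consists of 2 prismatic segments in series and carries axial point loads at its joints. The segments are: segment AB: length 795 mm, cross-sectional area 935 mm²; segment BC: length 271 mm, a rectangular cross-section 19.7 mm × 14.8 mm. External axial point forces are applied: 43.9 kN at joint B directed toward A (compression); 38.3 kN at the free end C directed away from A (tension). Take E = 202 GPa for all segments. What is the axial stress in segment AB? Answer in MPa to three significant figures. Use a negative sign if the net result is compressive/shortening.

-5.99 MPa

Internal axial forces (sectioning from the free end, tension +): N_BC = 38.3 kN, N_AB = -5.6 kN.
σ_AB = N_AB/A_AB = -5600/935 = -5.989 MPa.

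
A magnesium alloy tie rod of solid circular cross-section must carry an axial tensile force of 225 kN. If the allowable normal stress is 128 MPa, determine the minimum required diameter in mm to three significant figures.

47.3 mm

Required area A ≥ P/σ_allow = 225000/128 = 1758 mm².
For a solid circular section, d ≥ √(4A/π) = 47.31 mm.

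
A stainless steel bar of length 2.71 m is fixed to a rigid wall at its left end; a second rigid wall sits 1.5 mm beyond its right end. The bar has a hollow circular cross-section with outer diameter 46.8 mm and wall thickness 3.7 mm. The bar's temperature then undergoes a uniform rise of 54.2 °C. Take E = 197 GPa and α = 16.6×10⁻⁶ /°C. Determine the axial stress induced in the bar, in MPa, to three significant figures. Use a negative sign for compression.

-68.2 MPa

Free thermal expansion αLΔT = 16.6e-6 · 2710 · 54.2 = 2.438 mm.
The walls engage after the gap closes; constrained expansion = 2.438 − 1.5 = 0.9382 mm.
The walls impose strain ε = −(0.9382)/2710 = -3.4621e-04; σ = Eε = 197000 · -3.4621e-04 = -68.2 MPa.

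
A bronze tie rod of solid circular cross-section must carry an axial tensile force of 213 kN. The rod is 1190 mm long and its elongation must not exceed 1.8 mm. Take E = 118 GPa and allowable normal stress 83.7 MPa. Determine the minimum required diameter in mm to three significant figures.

56.9 mm

Required area A ≥ P/σ_allow = 213000/83.7 = 2545 mm².
For a solid circular section, d ≥ √(4A/π) = 56.92 mm.
Elongation limit: A ≥ PL/(Eδ_allow) = 213000·1190/(118000·1.8) = 1193 mm² ⇒ d ≥ 38.98 mm.
The stress limit governs.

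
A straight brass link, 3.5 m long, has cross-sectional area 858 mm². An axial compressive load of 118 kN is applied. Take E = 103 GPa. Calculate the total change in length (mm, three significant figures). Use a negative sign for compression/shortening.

-4.67 mm

δ_mech = NL/(AE) = -118000·3500/(858·103000) = -4.673 mm.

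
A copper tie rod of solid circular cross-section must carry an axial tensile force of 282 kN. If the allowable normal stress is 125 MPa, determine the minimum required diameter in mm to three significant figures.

53.6 mm

Required area A ≥ P/σ_allow = 282000/125 = 2256 mm².
For a solid circular section, d ≥ √(4A/π) = 53.6 mm.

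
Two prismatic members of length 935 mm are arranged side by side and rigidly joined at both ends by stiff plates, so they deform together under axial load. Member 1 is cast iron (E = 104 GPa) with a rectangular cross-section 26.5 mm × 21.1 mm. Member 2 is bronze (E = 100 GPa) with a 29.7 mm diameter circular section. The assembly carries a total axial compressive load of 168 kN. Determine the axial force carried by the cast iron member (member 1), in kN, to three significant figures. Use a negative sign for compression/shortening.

A_1 = 559.2 mm².
A_2 = 692.8 mm².
Equal strain + equilibrium ⇒ each member carries load in proportion to AE: A₁E₁ = 58150000 N, A₂E₂ = 69280000 N, ΣAE = 127400000 N.
F₁ = P·A₁E₁/ΣAE = -168000·58150000/127400000 = -76660 N.

-76.7 kN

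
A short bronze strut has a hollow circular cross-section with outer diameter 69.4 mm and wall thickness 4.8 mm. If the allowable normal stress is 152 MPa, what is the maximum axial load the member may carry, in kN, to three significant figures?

148 kN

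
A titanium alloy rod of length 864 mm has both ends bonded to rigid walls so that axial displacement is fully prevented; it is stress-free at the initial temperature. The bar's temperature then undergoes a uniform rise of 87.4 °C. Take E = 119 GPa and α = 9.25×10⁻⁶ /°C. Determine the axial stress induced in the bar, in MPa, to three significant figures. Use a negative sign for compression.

-96.2 MPa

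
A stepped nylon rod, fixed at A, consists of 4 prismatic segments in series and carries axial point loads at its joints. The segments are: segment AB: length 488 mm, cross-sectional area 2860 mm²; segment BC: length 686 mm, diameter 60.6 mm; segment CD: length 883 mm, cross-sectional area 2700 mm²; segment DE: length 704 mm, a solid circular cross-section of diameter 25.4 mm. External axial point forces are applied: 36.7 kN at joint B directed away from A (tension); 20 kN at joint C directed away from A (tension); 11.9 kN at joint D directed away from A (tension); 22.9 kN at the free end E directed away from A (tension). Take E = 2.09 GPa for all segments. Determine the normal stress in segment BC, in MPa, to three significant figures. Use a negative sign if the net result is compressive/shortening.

Internal axial forces (sectioning from the free end, tension +): N_DE = 22.9 kN, N_CD = 34.8 kN, N_BC = 54.8 kN, N_AB = 91.5 kN.
A_BC = 2884 mm².
σ_BC = N_BC/A_BC = 54800/2884 = 19 MPa.

19.0 MPa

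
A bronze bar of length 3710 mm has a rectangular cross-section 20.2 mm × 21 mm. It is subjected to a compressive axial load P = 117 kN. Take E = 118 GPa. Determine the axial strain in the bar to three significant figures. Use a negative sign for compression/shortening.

-0.00234

A = 424.2 mm².
σ = N/A = -275.8 MPa; ε = σ/E = -275.8/118000 = -2.337e-03.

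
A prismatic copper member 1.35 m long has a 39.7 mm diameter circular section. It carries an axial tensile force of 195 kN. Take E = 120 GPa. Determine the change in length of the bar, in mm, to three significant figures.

A = 1238 mm².
δ_mech = NL/(AE) = 195000·1350/(1238·120000) = 1.772 mm.

1.77 mm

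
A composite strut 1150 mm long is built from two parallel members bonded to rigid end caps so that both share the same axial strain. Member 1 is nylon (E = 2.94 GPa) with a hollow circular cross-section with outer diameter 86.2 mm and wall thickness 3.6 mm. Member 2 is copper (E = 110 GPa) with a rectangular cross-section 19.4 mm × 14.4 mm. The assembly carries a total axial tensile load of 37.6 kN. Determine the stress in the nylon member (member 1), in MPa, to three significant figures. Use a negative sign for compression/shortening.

3.30 MPa

A_1 = 934.2 mm².
A_2 = 279.4 mm².
Equal strain + equilibrium ⇒ each member carries load in proportion to AE: A₁E₁ = 2747000 N, A₂E₂ = 30730000 N, ΣAE = 33480000 N.
σ₁ = P·E₁/ΣAE = 37600·2940/33480000 = 3.302 MPa.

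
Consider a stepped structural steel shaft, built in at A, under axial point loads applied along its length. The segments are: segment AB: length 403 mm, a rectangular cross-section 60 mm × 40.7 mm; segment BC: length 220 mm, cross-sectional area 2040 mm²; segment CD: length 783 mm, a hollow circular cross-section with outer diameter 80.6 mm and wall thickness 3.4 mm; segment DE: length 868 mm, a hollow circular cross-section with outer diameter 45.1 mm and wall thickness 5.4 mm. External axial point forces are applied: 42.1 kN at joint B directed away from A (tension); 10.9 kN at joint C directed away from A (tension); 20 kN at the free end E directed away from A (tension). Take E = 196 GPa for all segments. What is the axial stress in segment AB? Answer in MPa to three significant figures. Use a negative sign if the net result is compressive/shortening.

Internal axial forces (sectioning from the free end, tension +): N_DE = 20 kN, N_CD = 20 kN, N_BC = 30.9 kN, N_AB = 73 kN.
A_AB = 2442 mm².
σ_AB = N_AB/A_AB = 73000/2442 = 29.89 MPa.

29.9 MPa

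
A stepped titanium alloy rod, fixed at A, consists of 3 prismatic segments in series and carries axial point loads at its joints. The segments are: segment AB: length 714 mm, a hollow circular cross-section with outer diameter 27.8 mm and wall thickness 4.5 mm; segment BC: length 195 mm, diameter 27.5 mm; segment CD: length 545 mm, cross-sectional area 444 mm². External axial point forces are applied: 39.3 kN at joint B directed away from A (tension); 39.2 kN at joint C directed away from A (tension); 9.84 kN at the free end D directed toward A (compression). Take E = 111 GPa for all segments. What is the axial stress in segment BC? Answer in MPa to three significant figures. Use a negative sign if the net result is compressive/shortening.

49.4 MPa

Internal axial forces (sectioning from the free end, tension +): N_CD = -9.84 kN, N_BC = 29.36 kN, N_AB = 68.66 kN.
A_BC = 594 mm².
σ_BC = N_BC/A_BC = 29360/594 = 49.43 MPa.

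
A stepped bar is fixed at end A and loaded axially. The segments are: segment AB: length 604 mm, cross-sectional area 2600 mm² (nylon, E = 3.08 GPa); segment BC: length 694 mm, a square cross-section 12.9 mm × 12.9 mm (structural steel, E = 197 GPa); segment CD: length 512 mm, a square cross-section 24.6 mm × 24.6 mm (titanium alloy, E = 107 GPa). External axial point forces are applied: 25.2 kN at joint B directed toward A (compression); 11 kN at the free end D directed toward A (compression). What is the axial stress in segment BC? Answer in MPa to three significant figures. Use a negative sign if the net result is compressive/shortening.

-66.1 MPa

Internal axial forces (sectioning from the free end, tension +): N_CD = -11 kN, N_BC = -11 kN, N_AB = -36.2 kN.
A_BC = 166.4 mm².
σ_BC = N_BC/A_BC = -11000/166.4 = -66.1 MPa.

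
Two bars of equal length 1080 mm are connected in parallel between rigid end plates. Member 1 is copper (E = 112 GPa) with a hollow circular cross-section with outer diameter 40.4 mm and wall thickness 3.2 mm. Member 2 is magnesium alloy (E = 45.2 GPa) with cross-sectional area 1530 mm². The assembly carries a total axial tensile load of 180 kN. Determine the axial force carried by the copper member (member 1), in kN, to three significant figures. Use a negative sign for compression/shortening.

67.9 kN

A_1 = 374 mm².
Equal strain + equilibrium ⇒ each member carries load in proportion to AE: A₁E₁ = 41890000 N, A₂E₂ = 69160000 N, ΣAE = 111000000 N.
F₁ = P·A₁E₁/ΣAE = 180000·41890000/111000000 = 67900 N.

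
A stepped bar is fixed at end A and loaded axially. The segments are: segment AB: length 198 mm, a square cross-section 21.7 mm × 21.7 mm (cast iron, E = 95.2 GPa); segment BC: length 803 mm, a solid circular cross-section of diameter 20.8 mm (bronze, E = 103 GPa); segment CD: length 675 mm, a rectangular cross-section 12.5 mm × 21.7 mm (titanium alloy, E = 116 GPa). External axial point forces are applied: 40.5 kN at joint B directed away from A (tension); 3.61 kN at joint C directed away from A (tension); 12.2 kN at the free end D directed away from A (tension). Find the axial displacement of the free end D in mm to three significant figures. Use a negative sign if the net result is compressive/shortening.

0.873 mm

Internal axial forces (sectioning from the free end, tension +): N_CD = 12.2 kN, N_BC = 15.81 kN, N_AB = 56.31 kN.
A_AB = 470.9 mm².
A_BC = 339.8 mm².
A_CD = 271.2 mm².
δ_AB = 56310·198/(470.9·95200) = 0.2487 mm
δ_BC = 15810·803/(339.8·103000) = 0.3627 mm
δ_CD = 12200·675/(271.2·116000) = 0.2617 mm
δ = Σδ_i = 0.8732 mm.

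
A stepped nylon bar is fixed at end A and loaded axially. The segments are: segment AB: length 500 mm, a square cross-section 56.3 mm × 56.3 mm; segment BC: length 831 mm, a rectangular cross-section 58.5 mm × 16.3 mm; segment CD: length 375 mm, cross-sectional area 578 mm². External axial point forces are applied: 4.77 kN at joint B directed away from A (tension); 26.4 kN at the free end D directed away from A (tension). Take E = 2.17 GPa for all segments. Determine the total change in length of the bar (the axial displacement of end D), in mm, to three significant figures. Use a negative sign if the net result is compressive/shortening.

20.8 mm

Internal axial forces (sectioning from the free end, tension +): N_CD = 26.4 kN, N_BC = 26.4 kN, N_AB = 31.17 kN.
A_AB = 3170 mm².
A_BC = 953.6 mm².
δ_AB = 31170·500/(3170·2170) = 2.266 mm
δ_BC = 26400·831/(953.6·2170) = 10.6 mm
δ_CD = 26400·375/(578·2170) = 7.893 mm
δ = Σδ_i = 20.76 mm.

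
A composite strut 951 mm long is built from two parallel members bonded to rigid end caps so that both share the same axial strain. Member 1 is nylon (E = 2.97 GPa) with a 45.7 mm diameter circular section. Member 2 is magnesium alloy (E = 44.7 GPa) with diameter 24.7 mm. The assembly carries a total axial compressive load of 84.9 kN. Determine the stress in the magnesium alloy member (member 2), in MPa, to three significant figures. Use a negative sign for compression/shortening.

-144 MPa

A_1 = 1640 mm².
A_2 = 479.2 mm².
Equal strain + equilibrium ⇒ each member carries load in proportion to AE: A₁E₁ = 4872000 N, A₂E₂ = 21420000 N, ΣAE = 26290000 N.
σ₂ = P·E₂/ΣAE = -84900·44700/26290000 = -144.4 MPa.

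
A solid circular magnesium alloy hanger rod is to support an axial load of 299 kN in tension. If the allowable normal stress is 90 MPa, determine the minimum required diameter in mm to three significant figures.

65.0 mm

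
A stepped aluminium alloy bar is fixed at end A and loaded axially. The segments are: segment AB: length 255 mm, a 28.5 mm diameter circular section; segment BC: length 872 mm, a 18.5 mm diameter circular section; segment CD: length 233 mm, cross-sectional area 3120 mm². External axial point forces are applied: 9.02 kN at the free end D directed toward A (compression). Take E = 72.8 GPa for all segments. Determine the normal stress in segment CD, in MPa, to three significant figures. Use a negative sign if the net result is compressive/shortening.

-2.89 MPa

Internal axial forces (sectioning from the free end, tension +): N_CD = -9.02 kN, N_BC = -9.02 kN, N_AB = -9.02 kN.
σ_CD = N_CD/A_CD = -9020/3120 = -2.891 MPa.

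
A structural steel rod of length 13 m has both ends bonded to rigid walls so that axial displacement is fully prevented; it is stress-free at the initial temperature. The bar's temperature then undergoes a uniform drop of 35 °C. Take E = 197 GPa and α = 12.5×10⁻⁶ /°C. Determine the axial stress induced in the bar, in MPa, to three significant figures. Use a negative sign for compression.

86.2 MPa

Free thermal expansion αLΔT = 12.5e-6 · 13000 · -35 = -5.687 mm.
The walls impose strain ε = −(-5.687)/13000 = 4.3750e-04; σ = Eε = 197000 · 4.3750e-04 = 86.19 MPa.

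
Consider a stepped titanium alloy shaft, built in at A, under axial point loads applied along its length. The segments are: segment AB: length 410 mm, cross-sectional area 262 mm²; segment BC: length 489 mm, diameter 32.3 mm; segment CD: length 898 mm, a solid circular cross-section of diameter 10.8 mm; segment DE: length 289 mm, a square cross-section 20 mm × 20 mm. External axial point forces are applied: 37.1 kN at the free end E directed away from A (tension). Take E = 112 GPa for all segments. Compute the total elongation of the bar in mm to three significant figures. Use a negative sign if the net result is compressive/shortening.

Internal axial forces (sectioning from the free end, tension +): N_DE = 37.1 kN, N_CD = 37.1 kN, N_BC = 37.1 kN, N_AB = 37.1 kN.
A_BC = 819.4 mm².
A_CD = 91.61 mm².
A_DE = 400 mm².
δ_AB = 37100·410/(262·112000) = 0.5184 mm
δ_BC = 37100·489/(819.4·112000) = 0.1977 mm
δ_CD = 37100·898/(91.61·112000) = 3.247 mm
δ_DE = 37100·289/(400·112000) = 0.2393 mm
δ = Σδ_i = 4.202 mm.

4.20 mm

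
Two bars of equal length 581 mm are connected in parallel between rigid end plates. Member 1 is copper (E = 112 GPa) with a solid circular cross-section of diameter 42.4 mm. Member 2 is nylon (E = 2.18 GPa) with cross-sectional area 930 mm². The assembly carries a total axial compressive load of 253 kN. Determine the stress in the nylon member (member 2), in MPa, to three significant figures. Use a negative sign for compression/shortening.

-3.44 MPa

A_1 = 1412 mm².
Equal strain + equilibrium ⇒ each member carries load in proportion to AE: A₁E₁ = 158100000 N, A₂E₂ = 2027000 N, ΣAE = 160200000 N.
σ₂ = P·E₂/ΣAE = -253000·2180/160200000 = -3.444 MPa.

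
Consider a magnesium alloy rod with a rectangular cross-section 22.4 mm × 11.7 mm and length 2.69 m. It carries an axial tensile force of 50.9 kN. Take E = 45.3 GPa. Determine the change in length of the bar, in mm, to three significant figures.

11.5 mm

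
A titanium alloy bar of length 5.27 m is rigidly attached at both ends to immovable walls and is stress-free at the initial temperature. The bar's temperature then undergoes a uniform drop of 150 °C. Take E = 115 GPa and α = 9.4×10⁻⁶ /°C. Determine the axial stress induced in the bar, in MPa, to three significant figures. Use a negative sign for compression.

162 MPa

Free thermal expansion αLΔT = 9.4e-6 · 5270 · -150 = -7.431 mm.
The walls impose strain ε = −(-7.431)/5270 = 1.4100e-03; σ = Eε = 115000 · 1.4100e-03 = 162.2 MPa.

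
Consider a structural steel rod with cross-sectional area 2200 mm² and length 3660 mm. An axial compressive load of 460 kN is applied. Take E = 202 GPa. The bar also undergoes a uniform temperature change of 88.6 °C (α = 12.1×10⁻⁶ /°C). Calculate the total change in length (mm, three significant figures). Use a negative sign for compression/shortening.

0.135 mm

δ_mech = NL/(AE) = -460000·3660/(2200·202000) = -3.788 mm.
δ_thermal = αLΔT = 12.1e-6·3660·88.6 = 3.924 mm.
δ = δ_mech + δ_thermal = 0.1353 mm.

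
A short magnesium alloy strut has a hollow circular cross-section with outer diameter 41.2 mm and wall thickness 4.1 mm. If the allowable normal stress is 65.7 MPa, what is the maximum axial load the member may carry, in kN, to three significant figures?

31.4 kN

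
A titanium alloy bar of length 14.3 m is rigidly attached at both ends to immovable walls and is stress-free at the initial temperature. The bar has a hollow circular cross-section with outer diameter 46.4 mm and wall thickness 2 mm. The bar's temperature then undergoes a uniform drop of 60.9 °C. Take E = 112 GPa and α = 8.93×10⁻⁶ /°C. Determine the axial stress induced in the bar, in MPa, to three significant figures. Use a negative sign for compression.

60.9 MPa

Free thermal expansion αLΔT = 8.93e-6 · 14300 · -60.9 = -7.777 mm.
The walls impose strain ε = −(-7.777)/14300 = 5.4384e-04; σ = Eε = 112000 · 5.4384e-04 = 60.91 MPa.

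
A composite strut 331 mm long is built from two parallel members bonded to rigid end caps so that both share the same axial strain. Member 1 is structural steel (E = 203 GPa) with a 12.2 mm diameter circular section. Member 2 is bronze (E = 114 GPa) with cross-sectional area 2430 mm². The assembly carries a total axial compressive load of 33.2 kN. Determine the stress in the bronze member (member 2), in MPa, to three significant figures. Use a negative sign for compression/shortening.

-12.6 MPa

A_1 = 116.9 mm².
Equal strain + equilibrium ⇒ each member carries load in proportion to AE: A₁E₁ = 23730000 N, A₂E₂ = 277000000 N, ΣAE = 300800000 N.
σ₂ = P·E₂/ΣAE = -33200·114000/300800000 = -12.58 MPa.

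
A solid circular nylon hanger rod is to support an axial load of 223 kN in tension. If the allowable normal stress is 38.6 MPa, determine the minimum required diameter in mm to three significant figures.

85.8 mm

Required area A ≥ P/σ_allow = 223000/38.6 = 5777 mm².
For a solid circular section, d ≥ √(4A/π) = 85.77 mm.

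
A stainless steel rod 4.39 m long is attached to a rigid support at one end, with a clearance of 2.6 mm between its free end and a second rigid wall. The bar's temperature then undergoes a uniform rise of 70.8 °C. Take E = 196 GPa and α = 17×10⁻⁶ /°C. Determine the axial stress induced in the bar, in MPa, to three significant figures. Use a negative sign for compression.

Free thermal expansion αLΔT = 17e-6 · 4390 · 70.8 = 5.284 mm.
The walls engage after the gap closes; constrained expansion = 5.284 − 2.6 = 2.684 mm.
The walls impose strain ε = −(2.684)/4390 = -6.1134e-04; σ = Eε = 196000 · -6.1134e-04 = -119.8 MPa.

-120 MPa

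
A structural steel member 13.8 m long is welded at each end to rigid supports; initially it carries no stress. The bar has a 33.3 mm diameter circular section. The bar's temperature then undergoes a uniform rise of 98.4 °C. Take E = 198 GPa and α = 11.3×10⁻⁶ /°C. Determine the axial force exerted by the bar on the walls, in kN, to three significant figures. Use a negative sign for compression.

-192 kN

Free thermal expansion αLΔT = 11.3e-6 · 13800 · 98.4 = 15.34 mm.
The walls impose strain ε = −(15.34)/13800 = -1.1119e-03; σ = Eε = 198000 · -1.1119e-03 = -220.2 MPa.
Wall reaction R = σ·A = -220.2·870.9 = -191700 N = -191.7 kN.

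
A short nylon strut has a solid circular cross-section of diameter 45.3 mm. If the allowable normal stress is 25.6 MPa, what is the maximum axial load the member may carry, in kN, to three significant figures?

A = 1612 mm².
P_max = σ_allow · A = 25.6 · 1612 = 41260 N = 41.26 kN.

41.3 kN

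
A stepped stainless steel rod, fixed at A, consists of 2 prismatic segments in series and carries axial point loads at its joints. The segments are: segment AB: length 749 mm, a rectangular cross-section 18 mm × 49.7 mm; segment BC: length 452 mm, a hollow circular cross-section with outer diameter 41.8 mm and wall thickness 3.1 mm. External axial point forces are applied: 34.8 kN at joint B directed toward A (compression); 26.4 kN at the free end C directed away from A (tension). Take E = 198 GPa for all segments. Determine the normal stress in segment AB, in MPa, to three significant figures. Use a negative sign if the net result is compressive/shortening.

-9.39 MPa

Internal axial forces (sectioning from the free end, tension +): N_BC = 26.4 kN, N_AB = -8.4 kN.
A_AB = 894.6 mm².
σ_AB = N_AB/A_AB = -8400/894.6 = -9.39 MPa.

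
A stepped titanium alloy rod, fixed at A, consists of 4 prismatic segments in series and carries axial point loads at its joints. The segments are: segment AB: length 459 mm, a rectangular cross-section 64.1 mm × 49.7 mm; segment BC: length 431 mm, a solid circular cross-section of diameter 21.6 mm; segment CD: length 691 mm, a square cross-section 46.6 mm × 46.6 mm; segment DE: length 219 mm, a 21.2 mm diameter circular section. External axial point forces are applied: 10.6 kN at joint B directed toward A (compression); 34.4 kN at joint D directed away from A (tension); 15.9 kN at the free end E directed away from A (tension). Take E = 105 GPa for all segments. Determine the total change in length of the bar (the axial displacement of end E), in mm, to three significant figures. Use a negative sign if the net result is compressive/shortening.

Internal axial forces (sectioning from the free end, tension +): N_DE = 15.9 kN, N_CD = 50.3 kN, N_BC = 50.3 kN, N_AB = 39.7 kN.
A_AB = 3186 mm².
A_BC = 366.4 mm².
A_CD = 2172 mm².
A_DE = 353 mm².
δ_AB = 39700·459/(3186·105000) = 0.05448 mm
δ_BC = 50300·431/(366.4·105000) = 0.5635 mm
δ_CD = 50300·691/(2172·105000) = 0.1524 mm
δ_DE = 15900·219/(353·105000) = 0.09395 mm
δ = Σδ_i = 0.8643 mm.

0.864 mm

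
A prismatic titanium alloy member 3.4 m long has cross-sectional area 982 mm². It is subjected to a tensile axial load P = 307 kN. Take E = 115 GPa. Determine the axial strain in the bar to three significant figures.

0.00272

σ = N/A = 312.6 MPa; ε = σ/E = 312.6/115000 = 2.718e-03.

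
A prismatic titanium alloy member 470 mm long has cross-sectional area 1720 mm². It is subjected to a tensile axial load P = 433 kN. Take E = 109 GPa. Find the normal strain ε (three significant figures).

σ = N/A = 251.7 MPa; ε = σ/E = 251.7/109000 = 2.310e-03.

0.00231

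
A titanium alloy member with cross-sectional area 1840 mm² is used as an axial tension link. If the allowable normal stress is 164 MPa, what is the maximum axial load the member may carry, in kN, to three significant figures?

302 kN

P_max = σ_allow · A = 164 · 1840 = 301800 N = 301.8 kN.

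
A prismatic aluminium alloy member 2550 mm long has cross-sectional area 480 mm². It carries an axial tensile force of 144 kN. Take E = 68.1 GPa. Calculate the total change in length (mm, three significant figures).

δ_mech = NL/(AE) = 144000·2550/(480·68100) = 11.23 mm.

11.2 mm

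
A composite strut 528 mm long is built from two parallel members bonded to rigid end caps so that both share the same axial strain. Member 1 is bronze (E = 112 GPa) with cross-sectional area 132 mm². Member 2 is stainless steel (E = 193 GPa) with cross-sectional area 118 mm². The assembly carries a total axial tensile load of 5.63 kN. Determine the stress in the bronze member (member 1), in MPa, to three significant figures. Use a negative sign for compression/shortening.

16.8 MPa

Equal strain + equilibrium ⇒ each member carries load in proportion to AE: A₁E₁ = 14780000 N, A₂E₂ = 22770000 N, ΣAE = 37560000 N.
σ₁ = P·E₁/ΣAE = 5630·112000/37560000 = 16.79 MPa.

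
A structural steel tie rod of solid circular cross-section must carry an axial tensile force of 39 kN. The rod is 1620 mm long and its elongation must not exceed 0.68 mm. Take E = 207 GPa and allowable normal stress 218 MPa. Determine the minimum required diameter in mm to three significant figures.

Required area A ≥ P/σ_allow = 39000/218 = 178.9 mm².
For a solid circular section, d ≥ √(4A/π) = 15.09 mm.
Elongation limit: A ≥ PL/(Eδ_allow) = 39000·1620/(207000·0.68) = 448.8 mm² ⇒ d ≥ 23.91 mm.
The elongation limit governs.

23.9 mm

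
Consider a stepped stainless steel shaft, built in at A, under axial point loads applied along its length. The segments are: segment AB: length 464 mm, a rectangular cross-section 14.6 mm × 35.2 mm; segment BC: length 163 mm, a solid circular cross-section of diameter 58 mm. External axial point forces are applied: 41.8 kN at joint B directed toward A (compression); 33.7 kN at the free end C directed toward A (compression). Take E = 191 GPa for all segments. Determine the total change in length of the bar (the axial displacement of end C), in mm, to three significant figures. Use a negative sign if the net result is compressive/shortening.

Internal axial forces (sectioning from the free end, tension +): N_BC = -33.7 kN, N_AB = -75.5 kN.
A_AB = 513.9 mm².
A_BC = 2642 mm².
δ_AB = -75500·464/(513.9·191000) = -0.3569 mm
δ_BC = -33700·163/(2642·191000) = -0.01089 mm
δ = Σδ_i = -0.3678 mm.

-0.368 mm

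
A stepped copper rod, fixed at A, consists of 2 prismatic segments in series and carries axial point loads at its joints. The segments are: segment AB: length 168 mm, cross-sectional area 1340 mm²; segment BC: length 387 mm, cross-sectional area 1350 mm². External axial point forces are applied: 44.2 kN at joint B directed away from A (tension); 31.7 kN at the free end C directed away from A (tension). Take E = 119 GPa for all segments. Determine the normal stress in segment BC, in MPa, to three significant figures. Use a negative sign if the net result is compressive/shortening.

23.5 MPa

Internal axial forces (sectioning from the free end, tension +): N_BC = 31.7 kN, N_AB = 75.9 kN.
σ_BC = N_BC/A_BC = 31700/1350 = 23.48 MPa.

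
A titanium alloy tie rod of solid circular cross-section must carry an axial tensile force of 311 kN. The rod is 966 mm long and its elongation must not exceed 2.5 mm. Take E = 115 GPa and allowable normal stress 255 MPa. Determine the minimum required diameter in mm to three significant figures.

39.4 mm

Required area A ≥ P/σ_allow = 311000/255 = 1220 mm².
For a solid circular section, d ≥ √(4A/π) = 39.41 mm.
Elongation limit: A ≥ PL/(Eδ_allow) = 311000·966/(115000·2.5) = 1045 mm² ⇒ d ≥ 36.48 mm.
The stress limit governs.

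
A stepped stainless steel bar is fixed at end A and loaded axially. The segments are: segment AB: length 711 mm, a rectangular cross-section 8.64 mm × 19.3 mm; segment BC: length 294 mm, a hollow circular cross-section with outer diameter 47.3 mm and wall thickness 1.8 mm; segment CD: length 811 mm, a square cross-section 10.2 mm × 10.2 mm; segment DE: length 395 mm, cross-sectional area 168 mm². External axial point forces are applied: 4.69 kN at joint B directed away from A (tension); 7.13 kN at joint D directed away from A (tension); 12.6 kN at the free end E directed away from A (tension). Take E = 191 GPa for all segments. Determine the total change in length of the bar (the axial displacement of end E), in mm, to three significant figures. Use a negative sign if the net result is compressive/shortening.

1.62 mm

Internal axial forces (sectioning from the free end, tension +): N_DE = 12.6 kN, N_CD = 19.73 kN, N_BC = 19.73 kN, N_AB = 24.42 kN.
A_AB = 166.8 mm².
A_BC = 257.3 mm².
A_CD = 104 mm².
δ_AB = 24420·711/(166.8·191000) = 0.5451 mm
δ_BC = 19730·294/(257.3·191000) = 0.118 mm
δ_CD = 19730·811/(104·191000) = 0.8052 mm
δ_DE = 12600·395/(168·191000) = 0.1551 mm
δ = Σδ_i = 1.624 mm.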